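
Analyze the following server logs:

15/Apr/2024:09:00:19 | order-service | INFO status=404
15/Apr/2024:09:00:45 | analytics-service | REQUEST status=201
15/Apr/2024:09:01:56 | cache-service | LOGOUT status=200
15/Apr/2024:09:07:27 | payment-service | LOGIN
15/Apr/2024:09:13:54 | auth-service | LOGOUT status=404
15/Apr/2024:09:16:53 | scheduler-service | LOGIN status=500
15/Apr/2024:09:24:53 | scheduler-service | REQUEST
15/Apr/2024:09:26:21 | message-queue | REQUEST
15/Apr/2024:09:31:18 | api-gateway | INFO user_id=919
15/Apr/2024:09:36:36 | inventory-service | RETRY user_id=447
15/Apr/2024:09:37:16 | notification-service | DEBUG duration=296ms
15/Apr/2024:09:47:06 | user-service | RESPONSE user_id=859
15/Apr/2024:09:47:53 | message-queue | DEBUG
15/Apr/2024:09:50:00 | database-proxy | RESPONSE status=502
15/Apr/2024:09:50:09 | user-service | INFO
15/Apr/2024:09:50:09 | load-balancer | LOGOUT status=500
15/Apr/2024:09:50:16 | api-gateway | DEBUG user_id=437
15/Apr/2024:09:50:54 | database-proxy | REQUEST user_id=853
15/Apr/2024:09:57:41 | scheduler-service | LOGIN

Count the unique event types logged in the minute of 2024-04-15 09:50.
5

To count unique event types:

1. Filter events in the minute starting at 2024-04-15 09:50
2. Extract event types from matching entries
3. Count unique types: 5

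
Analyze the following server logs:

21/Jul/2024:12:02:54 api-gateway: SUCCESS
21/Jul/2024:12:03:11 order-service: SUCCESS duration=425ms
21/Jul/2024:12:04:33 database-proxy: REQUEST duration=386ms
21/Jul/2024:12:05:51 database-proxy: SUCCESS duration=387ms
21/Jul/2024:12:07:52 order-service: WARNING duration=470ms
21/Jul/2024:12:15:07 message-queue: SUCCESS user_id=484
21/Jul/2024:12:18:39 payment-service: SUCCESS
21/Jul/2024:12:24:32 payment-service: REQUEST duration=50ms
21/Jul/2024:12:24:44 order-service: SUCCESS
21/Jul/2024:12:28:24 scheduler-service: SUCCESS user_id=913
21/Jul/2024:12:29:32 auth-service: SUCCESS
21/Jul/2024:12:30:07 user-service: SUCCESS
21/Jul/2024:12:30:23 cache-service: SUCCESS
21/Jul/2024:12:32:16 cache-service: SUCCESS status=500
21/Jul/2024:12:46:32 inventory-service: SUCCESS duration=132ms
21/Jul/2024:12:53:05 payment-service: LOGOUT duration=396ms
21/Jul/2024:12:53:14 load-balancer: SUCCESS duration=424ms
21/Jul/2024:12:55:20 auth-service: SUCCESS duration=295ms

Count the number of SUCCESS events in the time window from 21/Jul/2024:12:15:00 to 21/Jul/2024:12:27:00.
3

To count events in the time window:

1. Window boundaries: 21/Jul/2024:12:15:00 to 21/Jul/2024:12:27:00
2. Filter for SUCCESS events within this window
3. Count matching events: 3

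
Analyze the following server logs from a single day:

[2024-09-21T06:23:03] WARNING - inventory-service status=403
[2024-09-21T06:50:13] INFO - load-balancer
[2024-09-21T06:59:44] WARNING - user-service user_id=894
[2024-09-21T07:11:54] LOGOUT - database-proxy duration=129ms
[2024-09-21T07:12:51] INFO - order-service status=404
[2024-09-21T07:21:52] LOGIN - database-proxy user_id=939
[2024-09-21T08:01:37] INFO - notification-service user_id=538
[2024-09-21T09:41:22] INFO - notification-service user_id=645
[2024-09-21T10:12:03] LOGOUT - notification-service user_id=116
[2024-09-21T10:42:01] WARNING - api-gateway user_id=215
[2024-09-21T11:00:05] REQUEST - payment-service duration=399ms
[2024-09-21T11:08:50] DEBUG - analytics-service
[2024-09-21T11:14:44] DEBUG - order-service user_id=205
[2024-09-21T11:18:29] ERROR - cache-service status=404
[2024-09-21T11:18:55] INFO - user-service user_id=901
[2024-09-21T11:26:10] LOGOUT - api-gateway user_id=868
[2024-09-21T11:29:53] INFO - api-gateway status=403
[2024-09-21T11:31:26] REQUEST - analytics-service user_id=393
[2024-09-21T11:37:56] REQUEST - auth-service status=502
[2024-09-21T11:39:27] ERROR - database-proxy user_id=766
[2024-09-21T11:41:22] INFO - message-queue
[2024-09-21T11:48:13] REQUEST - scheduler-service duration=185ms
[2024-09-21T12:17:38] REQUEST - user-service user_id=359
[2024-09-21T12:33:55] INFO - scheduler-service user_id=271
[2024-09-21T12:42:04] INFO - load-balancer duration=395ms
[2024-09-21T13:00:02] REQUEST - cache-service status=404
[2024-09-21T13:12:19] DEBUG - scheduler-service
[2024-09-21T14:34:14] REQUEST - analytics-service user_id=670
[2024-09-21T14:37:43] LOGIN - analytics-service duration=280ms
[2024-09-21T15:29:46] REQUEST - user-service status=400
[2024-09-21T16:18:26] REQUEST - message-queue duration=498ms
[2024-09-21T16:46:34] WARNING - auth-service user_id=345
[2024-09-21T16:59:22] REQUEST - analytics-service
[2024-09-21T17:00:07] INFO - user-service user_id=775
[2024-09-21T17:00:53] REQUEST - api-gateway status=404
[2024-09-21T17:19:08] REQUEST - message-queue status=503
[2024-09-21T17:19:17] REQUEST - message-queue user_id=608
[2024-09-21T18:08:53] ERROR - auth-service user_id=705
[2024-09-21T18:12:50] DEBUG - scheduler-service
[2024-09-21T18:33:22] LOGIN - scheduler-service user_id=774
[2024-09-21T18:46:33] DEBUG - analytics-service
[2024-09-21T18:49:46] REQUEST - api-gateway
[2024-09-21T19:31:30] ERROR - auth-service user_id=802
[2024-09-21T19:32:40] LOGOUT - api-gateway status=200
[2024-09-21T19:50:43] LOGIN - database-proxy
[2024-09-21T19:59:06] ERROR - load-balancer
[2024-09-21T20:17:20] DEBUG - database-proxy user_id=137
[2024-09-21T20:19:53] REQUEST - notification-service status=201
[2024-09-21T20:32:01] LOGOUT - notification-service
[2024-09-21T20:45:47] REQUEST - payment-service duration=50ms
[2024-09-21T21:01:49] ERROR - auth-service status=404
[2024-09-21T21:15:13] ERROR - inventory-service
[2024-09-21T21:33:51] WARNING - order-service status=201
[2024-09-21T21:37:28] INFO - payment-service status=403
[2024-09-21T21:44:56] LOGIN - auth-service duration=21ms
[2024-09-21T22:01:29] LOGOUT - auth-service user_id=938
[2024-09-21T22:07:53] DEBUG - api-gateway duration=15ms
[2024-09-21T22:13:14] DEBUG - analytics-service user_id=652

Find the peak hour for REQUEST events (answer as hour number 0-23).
11

To find the peak hour:

1. Group all REQUEST events by hour
2. Count events in each hour
3. Find hour with maximum count
4. Peak hour: 11 (with 4 events)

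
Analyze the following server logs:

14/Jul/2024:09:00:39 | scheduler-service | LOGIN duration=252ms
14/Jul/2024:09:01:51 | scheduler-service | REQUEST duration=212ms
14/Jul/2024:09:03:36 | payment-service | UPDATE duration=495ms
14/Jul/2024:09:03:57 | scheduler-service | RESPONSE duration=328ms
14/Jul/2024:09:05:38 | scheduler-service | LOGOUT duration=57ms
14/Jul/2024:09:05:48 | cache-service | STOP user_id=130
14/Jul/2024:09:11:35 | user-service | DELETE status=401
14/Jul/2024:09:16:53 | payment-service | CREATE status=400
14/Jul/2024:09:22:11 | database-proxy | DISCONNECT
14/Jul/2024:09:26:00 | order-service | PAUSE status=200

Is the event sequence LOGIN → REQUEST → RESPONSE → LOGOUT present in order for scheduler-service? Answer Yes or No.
Yes

To verify sequence order:

1. Find all events in sequence LOGIN → REQUEST → RESPONSE → LOGOUT for scheduler-service
2. Extract their timestamps
3. Check if timestamps are in ascending order
4. Result: Yes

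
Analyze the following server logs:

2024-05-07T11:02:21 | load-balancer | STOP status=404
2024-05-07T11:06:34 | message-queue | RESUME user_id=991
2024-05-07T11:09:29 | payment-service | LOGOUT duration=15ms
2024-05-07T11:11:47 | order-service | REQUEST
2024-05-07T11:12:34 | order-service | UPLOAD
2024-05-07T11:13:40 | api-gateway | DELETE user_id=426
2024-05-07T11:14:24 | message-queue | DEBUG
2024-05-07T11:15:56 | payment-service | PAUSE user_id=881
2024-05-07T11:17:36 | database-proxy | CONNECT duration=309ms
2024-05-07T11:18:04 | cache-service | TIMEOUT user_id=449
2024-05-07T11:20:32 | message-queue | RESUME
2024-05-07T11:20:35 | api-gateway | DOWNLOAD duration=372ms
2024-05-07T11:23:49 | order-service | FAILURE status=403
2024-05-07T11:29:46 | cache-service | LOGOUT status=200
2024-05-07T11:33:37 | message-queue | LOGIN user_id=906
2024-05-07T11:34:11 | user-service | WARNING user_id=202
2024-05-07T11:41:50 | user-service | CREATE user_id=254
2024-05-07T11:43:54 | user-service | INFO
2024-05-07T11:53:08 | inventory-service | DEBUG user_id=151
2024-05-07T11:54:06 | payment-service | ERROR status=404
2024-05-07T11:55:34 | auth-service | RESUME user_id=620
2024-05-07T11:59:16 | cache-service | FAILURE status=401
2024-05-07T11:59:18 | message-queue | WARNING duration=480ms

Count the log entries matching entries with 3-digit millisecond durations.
3

To find matching entries:

1. Pattern to match: entries with 3-digit millisecond durations
2. Scan each log entry for the pattern
3. Count matches: 3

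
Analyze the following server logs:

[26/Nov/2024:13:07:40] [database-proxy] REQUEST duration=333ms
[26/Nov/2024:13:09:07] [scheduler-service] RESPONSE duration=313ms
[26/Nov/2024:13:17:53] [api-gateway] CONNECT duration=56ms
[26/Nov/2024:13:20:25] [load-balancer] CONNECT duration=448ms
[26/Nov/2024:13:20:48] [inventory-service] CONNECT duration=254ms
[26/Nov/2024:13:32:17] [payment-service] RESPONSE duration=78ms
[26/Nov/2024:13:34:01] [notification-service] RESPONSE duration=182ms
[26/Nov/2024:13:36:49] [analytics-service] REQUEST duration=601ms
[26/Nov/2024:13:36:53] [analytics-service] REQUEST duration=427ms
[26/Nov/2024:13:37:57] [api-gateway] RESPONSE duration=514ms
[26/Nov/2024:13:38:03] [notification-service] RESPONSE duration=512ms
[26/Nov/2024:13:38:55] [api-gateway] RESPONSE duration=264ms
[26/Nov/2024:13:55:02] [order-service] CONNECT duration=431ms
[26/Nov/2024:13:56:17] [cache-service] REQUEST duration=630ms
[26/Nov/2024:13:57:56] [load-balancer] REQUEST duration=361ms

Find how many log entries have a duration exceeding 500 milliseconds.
4

To count timeouts:

1. Threshold: 500ms
2. Extract duration from each log entry
3. Count entries where duration > 500
4. Timeout count: 4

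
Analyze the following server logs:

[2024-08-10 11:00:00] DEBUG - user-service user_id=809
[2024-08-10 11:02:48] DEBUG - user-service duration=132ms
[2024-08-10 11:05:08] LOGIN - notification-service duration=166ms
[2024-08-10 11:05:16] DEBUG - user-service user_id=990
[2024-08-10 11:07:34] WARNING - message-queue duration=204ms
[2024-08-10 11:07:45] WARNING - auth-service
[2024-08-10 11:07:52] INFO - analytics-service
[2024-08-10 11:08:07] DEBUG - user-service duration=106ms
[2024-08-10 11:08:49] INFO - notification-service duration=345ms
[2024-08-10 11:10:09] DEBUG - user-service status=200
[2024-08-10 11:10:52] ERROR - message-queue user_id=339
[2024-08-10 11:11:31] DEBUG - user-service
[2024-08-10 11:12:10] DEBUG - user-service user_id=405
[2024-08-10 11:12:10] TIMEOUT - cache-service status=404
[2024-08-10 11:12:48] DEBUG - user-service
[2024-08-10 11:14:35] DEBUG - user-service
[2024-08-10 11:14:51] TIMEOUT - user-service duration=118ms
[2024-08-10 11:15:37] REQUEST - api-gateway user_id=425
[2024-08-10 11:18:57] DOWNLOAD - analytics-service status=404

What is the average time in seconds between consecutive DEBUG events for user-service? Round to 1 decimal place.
109.4

To calculate average interval:

1. Find all DEBUG events for user-service in order
2. Calculate time gaps between consecutive events
3. Compute mean of gaps: 875 / 8 = 109.4 seconds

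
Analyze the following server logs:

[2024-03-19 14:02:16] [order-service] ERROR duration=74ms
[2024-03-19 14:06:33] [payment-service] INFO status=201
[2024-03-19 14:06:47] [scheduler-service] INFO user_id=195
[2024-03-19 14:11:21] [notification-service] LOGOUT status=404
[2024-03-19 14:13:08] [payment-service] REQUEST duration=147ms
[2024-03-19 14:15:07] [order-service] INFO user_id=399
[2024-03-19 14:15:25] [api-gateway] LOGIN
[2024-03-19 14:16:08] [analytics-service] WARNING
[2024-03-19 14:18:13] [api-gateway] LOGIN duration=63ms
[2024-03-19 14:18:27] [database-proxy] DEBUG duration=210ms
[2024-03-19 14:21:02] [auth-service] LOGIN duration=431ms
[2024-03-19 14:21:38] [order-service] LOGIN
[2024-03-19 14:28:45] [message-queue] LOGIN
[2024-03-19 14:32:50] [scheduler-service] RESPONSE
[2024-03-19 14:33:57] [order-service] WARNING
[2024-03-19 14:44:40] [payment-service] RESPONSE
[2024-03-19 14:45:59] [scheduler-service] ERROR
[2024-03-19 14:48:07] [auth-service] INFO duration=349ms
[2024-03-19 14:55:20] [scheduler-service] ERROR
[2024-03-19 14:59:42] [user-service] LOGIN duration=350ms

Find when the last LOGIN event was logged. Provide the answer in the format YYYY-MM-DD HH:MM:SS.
2024-03-19 14:59:42

To find the last event:

1. Filter for all LOGIN events
2. Sort by timestamp
3. Select the last one
4. Timestamp: 2024-03-19 14:59:42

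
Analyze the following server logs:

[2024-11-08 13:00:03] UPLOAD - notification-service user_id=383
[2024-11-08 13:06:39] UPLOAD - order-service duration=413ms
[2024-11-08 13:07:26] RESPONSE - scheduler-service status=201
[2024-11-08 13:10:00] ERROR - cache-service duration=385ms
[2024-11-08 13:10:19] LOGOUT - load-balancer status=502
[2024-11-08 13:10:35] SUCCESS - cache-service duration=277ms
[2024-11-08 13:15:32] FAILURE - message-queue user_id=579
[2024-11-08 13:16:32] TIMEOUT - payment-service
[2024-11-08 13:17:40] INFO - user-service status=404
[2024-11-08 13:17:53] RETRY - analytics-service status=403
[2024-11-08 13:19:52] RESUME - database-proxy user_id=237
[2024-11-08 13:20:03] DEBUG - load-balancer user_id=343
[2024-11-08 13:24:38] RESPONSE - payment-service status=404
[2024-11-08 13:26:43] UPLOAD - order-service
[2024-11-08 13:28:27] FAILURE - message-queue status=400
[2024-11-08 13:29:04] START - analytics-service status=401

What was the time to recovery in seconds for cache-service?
35

To calculate recovery time:

1. Find ERROR event for cache-service: 2024-11-08 13:10:00
2. Find next SUCCESS event for cache-service: 2024-11-08 13:10:35
3. Recovery time: 2024-11-08 13:10:35 - 2024-11-08 13:10:00 = 35 seconds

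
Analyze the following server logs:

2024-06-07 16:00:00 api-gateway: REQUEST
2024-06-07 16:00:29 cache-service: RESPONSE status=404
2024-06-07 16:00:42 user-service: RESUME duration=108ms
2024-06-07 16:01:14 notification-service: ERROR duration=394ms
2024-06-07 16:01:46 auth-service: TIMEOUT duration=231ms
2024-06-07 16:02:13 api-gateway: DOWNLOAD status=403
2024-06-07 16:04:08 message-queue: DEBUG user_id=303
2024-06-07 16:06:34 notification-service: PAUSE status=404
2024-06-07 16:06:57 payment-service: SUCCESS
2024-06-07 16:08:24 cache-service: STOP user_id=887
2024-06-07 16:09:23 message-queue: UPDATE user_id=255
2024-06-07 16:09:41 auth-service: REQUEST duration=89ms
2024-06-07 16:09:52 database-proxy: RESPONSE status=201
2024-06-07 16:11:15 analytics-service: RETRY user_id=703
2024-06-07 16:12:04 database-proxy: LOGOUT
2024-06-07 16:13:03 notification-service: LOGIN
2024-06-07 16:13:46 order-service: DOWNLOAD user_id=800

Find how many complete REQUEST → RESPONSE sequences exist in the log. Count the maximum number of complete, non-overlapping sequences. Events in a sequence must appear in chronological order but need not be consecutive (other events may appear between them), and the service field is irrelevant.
2

To count sequences:

1. Look for pattern: REQUEST → RESPONSE
2. Greedily scan the log in chronological order, matching each sequence element in turn (ignoring service)
3. Each time the full pattern completes, increment the count and restart matching from the next event
4. Complete non-overlapping sequences found: 2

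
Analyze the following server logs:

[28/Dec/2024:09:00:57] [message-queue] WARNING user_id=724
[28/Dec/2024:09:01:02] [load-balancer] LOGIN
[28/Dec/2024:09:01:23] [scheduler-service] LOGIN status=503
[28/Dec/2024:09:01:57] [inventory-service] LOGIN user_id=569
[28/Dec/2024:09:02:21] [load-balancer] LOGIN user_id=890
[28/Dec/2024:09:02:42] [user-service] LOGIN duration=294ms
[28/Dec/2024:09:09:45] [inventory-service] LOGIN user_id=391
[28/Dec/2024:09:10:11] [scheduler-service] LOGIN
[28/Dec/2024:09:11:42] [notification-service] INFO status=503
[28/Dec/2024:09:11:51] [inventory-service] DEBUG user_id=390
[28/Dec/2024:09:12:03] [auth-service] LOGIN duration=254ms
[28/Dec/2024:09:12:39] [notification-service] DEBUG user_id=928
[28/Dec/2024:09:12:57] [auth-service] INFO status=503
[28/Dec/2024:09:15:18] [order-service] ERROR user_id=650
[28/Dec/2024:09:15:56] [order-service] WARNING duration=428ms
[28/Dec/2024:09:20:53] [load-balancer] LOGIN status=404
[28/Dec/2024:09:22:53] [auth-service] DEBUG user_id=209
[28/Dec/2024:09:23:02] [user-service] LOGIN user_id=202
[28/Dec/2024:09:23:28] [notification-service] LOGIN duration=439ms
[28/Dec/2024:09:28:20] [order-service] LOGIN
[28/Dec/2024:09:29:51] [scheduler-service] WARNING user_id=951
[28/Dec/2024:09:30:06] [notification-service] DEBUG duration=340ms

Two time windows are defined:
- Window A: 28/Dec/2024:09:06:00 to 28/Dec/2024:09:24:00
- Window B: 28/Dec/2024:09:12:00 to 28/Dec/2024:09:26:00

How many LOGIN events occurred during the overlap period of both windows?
4

To find overlap events:

1. Window A: 28/Dec/2024:09:06:00 to 28/Dec/2024:09:24:00
2. Window B: 28/Dec/2024:09:12:00 to 28/Dec/2024:09:26:00
3. Overlap period: 28/Dec/2024:09:12:00 to 28/Dec/2024:09:24:00
4. Count LOGIN events in overlap: 4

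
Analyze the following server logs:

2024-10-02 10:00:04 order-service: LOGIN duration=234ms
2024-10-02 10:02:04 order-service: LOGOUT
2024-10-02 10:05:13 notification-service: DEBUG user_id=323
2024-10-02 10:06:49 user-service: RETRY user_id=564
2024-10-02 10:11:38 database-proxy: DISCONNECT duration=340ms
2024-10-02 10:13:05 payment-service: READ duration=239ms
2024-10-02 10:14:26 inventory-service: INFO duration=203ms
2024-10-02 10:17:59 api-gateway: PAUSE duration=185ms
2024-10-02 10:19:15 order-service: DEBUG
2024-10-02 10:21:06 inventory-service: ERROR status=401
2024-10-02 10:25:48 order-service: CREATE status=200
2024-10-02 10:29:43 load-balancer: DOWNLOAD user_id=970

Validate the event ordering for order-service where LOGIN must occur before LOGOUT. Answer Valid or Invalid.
Valid

To validate ordering:

1. Required order: LOGIN → LOGOUT
2. Rule: LOGIN must occur before LOGOUT
3. Check actual order of events for order-service
4. Result: Valid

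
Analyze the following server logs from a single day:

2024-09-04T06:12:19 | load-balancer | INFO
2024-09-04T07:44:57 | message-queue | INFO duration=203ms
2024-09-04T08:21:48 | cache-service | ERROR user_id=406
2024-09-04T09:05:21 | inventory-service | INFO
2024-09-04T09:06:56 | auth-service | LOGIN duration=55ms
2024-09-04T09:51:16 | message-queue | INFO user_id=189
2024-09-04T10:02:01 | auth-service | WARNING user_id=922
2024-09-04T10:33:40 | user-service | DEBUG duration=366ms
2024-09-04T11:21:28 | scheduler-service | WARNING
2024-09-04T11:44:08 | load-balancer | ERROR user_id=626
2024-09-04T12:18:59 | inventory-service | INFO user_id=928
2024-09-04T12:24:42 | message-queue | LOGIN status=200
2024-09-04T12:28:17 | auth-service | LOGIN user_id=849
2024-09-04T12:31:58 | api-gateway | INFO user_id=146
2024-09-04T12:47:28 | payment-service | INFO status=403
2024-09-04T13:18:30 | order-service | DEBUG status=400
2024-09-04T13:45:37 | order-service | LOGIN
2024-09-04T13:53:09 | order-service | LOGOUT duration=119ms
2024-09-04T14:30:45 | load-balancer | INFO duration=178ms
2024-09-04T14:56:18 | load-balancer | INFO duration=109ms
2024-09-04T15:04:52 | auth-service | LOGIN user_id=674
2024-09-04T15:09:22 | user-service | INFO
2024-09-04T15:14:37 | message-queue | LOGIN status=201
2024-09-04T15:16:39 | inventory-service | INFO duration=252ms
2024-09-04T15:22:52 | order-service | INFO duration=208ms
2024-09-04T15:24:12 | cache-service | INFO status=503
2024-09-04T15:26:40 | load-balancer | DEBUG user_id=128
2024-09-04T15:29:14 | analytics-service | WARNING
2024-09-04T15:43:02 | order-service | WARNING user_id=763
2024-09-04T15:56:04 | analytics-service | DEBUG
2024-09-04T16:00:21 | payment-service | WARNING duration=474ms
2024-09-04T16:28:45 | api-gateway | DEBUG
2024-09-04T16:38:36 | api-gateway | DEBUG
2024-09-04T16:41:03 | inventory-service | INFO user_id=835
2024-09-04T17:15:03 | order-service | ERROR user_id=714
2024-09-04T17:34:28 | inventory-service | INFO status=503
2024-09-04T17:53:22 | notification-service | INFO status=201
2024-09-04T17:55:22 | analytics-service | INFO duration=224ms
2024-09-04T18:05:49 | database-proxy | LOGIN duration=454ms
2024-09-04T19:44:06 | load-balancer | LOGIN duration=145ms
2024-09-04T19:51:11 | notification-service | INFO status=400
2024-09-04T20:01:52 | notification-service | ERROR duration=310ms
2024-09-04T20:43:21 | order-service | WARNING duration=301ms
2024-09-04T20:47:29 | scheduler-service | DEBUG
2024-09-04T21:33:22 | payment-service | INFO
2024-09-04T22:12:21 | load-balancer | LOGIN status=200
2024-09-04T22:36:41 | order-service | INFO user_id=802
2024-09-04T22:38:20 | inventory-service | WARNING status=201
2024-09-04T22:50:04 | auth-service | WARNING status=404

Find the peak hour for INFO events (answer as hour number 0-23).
15

To find the peak hour:

1. Group all INFO events by hour
2. Count events in each hour
3. Find hour with maximum count
4. Peak hour: 15 (with 4 events)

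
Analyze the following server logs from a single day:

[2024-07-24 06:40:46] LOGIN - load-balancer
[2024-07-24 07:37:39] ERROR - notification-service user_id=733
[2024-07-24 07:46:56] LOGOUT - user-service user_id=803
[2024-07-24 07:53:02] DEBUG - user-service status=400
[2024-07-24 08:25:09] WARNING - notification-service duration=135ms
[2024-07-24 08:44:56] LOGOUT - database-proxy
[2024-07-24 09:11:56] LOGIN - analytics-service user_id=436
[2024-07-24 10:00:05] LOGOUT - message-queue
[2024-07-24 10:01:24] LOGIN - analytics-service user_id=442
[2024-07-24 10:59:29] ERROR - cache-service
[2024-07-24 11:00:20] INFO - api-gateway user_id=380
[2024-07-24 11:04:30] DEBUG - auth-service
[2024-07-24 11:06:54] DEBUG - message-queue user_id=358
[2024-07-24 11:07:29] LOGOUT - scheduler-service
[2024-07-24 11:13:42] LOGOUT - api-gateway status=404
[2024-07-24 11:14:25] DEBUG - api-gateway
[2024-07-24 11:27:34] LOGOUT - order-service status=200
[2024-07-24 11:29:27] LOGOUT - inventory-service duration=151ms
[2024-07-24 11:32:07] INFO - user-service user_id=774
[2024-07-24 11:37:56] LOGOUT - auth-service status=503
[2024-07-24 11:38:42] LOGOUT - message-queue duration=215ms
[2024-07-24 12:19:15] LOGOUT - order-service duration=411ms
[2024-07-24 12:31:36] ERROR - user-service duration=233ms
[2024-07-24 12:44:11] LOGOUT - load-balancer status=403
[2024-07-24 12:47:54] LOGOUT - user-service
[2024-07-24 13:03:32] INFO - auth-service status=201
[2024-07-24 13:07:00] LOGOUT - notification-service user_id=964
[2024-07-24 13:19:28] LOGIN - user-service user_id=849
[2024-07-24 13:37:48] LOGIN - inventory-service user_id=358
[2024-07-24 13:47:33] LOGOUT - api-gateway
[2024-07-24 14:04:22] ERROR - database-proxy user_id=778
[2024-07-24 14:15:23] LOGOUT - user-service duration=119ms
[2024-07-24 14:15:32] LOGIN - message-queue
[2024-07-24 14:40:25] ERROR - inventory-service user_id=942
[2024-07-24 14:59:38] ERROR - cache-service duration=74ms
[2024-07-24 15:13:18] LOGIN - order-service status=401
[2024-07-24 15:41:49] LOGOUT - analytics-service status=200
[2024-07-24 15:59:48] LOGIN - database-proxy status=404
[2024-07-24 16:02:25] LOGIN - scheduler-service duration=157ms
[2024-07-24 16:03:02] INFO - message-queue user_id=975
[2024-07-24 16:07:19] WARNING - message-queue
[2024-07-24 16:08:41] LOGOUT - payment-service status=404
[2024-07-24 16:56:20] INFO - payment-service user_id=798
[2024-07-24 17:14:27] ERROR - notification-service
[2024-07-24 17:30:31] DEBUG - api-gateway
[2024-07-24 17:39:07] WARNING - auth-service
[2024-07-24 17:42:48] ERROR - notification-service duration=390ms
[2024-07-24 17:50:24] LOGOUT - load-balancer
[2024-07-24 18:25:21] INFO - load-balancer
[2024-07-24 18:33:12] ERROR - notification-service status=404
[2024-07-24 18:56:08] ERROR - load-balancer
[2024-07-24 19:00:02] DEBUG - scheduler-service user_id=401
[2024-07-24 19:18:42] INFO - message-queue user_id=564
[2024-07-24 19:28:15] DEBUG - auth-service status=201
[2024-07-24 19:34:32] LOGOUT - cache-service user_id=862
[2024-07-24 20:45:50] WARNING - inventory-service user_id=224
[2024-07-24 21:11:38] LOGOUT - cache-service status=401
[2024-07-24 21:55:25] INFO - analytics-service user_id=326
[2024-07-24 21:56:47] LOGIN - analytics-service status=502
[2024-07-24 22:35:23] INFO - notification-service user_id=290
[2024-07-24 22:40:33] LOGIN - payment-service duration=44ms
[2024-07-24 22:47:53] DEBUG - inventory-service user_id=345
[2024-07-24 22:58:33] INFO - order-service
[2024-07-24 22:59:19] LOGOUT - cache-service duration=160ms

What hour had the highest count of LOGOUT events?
11

To find the peak hour:

1. Group all LOGOUT events by hour
2. Count events in each hour
3. Find hour with maximum count
4. Peak hour: 11 (with 6 events)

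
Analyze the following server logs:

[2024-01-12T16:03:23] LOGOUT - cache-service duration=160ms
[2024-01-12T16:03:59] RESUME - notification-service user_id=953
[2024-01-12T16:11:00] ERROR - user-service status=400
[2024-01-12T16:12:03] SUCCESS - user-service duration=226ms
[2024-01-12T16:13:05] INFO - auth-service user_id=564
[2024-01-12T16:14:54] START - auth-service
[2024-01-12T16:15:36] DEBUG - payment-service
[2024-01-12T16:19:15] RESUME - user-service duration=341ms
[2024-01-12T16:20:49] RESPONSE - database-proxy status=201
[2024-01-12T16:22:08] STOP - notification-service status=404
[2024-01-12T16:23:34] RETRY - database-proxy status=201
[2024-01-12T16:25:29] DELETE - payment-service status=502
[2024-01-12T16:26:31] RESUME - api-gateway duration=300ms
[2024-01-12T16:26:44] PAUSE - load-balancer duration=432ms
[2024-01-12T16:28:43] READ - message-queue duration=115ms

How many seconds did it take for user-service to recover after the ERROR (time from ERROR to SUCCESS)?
63

To calculate recovery time:

1. Find ERROR event for user-service: 2024-01-12T16:11:00
2. Find next SUCCESS event for user-service: 2024-01-12T16:12:03
3. Recovery time: 2024-01-12T16:12:03 - 2024-01-12T16:11:00 = 63 seconds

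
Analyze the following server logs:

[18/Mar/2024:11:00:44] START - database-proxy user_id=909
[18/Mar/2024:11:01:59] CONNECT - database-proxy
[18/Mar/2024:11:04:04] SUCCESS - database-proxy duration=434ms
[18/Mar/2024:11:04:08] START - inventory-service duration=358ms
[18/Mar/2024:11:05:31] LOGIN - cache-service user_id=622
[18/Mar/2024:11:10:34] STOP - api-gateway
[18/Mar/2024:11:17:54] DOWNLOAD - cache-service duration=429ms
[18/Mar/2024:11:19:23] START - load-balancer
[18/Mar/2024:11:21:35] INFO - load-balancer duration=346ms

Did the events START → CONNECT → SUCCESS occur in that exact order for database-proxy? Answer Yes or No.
Yes

To verify sequence order:

1. Find all events in sequence START → CONNECT → SUCCESS for database-proxy
2. Extract their timestamps
3. Check if timestamps are in ascending order
4. Result: Yes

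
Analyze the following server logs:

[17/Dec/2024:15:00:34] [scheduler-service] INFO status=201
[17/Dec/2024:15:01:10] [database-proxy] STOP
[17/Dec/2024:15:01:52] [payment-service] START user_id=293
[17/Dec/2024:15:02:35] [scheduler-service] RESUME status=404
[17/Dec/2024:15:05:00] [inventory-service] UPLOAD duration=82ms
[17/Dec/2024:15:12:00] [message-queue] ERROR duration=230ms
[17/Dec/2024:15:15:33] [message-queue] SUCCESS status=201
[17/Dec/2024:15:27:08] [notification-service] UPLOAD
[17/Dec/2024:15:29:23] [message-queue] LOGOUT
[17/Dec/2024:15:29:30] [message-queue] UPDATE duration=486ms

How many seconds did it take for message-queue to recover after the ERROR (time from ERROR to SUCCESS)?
213

To calculate recovery time:

1. Find ERROR event for message-queue: 17/Dec/2024:15:12:00
2. Find next SUCCESS event for message-queue: 17/Dec/2024:15:15:33
3. Recovery time: 17/Dec/2024:15:15:33 - 17/Dec/2024:15:12:00 = 213 seconds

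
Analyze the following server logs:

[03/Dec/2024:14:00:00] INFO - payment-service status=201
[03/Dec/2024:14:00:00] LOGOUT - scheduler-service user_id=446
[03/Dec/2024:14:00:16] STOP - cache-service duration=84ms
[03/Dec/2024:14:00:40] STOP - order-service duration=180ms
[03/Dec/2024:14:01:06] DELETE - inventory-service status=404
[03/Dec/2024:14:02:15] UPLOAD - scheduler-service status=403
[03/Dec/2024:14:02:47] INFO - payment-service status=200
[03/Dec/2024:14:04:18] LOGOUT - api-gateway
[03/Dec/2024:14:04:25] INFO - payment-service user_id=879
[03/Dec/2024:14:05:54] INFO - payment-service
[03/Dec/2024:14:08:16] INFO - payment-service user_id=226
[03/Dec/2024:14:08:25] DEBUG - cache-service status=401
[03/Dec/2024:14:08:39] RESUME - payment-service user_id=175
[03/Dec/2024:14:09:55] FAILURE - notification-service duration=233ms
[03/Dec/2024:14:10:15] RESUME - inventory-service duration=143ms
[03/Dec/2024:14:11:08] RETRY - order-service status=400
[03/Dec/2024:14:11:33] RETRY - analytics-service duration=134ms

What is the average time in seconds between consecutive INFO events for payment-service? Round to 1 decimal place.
124.0

To calculate average interval:

1. Find all INFO events for payment-service in order
2. Calculate time gaps between consecutive events
3. Compute mean of gaps: 496 / 4 = 124.0 seconds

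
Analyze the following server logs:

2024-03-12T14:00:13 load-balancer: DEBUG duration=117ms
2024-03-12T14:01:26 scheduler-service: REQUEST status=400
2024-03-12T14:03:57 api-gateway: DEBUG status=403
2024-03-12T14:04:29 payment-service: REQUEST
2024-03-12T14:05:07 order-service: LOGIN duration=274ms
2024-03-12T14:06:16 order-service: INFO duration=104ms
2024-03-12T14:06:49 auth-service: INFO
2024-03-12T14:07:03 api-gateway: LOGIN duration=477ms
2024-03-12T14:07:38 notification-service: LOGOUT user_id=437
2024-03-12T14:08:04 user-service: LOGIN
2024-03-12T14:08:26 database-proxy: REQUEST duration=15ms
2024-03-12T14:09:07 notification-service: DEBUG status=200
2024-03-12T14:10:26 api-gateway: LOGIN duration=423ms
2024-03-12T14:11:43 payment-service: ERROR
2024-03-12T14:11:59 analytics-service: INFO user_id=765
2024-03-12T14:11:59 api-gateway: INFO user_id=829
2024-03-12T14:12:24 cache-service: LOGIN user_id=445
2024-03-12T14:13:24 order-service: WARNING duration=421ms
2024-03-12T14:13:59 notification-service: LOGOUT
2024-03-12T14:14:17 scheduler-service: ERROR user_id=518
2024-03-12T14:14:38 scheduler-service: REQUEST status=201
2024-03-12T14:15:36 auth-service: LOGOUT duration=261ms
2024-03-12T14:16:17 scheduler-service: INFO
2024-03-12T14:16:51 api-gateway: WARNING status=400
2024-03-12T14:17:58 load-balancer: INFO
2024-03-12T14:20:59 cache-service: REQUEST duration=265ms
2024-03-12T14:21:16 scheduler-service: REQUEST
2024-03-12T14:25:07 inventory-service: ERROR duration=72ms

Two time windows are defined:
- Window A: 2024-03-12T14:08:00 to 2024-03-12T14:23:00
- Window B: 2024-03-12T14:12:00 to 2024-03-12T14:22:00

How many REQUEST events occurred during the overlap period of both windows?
3

To find overlap events:

1. Window A: 2024-03-12T14:08:00 to 2024-03-12T14:23:00
2. Window B: 2024-03-12T14:12:00 to 2024-03-12T14:22:00
3. Overlap period: 2024-03-12T14:12:00 to 2024-03-12T14:22:00
4. Count REQUEST events in overlap: 3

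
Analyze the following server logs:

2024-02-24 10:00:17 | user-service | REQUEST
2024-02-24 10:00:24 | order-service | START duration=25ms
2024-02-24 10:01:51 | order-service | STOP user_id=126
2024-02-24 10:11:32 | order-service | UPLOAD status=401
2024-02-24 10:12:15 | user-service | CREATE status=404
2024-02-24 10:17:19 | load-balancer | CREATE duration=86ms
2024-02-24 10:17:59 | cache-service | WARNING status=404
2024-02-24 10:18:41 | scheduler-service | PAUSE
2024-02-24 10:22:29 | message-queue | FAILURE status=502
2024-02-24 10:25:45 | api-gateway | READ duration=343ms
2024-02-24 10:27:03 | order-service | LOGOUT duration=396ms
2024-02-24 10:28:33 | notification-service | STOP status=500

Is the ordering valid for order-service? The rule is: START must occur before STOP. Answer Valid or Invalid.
Valid

To validate ordering:

1. Required order: START → STOP
2. Rule: START must occur before STOP
3. Check actual order of events for order-service
4. Result: Valid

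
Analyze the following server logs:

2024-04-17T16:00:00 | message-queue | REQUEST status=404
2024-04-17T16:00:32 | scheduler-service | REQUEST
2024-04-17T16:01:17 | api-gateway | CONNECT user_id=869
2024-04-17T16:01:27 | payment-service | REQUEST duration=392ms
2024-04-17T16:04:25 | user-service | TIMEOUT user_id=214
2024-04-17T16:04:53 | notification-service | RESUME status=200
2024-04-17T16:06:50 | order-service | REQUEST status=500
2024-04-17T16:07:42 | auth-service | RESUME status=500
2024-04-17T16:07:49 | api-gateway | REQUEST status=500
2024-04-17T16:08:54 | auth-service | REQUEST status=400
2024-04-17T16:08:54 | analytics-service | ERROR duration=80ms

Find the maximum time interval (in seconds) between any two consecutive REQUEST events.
323

To find the longest gap:

1. Extract all REQUEST events in chronological order
2. Calculate time differences between consecutive events
3. Find the maximum difference
4. Longest gap: 323 seconds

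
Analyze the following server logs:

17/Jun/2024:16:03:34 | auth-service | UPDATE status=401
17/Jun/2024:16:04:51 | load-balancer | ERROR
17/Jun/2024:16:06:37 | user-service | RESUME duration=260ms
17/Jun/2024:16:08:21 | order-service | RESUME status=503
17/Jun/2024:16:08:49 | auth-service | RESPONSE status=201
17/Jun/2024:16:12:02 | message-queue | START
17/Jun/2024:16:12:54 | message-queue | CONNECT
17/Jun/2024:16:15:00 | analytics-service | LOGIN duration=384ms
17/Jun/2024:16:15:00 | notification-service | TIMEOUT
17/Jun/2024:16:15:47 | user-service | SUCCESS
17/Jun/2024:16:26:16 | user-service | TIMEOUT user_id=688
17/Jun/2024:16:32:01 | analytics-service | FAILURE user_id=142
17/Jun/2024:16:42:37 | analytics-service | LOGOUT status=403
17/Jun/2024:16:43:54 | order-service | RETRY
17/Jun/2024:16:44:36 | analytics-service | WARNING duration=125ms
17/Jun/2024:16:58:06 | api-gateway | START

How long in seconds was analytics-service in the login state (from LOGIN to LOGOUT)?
1657

To calculate state duration:

1. Find LOGIN event for analytics-service: 17/Jun/2024:16:15:00
2. Find LOGOUT event for analytics-service: 17/Jun/2024:16:42:37
3. Calculate duration: 17/Jun/2024:16:42:37 - 17/Jun/2024:16:15:00 = 1657 seconds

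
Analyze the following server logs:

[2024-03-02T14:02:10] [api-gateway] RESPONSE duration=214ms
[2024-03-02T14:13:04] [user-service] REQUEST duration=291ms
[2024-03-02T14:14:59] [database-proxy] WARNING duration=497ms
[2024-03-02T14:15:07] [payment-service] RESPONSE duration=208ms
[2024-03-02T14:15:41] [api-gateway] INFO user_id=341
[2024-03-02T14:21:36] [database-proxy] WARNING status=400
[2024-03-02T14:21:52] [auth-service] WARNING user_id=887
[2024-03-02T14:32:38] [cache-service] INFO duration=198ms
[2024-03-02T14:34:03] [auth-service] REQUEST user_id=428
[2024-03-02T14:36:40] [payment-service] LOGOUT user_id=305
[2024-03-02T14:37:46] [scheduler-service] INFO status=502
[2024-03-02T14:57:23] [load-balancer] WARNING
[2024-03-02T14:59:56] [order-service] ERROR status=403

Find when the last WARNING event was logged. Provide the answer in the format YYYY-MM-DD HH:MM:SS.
2024-03-02 14:57:23

To find the last event:

1. Filter for all WARNING events
2. Sort by timestamp
3. Select the last one
4. Timestamp: 2024-03-02 14:57:23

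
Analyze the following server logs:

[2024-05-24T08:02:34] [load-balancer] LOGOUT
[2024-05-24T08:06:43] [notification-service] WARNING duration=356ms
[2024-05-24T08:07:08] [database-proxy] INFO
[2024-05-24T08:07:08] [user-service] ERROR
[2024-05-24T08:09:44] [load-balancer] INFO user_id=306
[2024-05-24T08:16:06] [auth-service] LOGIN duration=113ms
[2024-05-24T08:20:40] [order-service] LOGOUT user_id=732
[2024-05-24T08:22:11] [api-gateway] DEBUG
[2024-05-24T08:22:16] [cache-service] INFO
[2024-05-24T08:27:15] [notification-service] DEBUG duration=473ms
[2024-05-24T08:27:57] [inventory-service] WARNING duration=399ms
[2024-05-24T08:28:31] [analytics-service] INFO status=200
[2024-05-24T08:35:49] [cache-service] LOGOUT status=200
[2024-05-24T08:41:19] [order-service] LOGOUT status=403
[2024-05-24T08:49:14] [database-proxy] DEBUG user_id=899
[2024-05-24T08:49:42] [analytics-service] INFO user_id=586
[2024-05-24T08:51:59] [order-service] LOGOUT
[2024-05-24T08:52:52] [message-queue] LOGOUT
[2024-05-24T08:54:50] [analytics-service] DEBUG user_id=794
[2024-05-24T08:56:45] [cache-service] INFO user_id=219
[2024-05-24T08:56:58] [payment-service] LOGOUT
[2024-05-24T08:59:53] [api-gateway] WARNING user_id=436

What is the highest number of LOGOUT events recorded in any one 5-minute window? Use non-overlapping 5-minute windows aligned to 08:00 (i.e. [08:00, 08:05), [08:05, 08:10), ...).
2

To find the burst window:

1. Divide the log period into non-overlapping 5-minute windows starting at 08:00
2. Count LOGOUT events in each window
3. Find the window with maximum count
4. Maximum events in a window: 2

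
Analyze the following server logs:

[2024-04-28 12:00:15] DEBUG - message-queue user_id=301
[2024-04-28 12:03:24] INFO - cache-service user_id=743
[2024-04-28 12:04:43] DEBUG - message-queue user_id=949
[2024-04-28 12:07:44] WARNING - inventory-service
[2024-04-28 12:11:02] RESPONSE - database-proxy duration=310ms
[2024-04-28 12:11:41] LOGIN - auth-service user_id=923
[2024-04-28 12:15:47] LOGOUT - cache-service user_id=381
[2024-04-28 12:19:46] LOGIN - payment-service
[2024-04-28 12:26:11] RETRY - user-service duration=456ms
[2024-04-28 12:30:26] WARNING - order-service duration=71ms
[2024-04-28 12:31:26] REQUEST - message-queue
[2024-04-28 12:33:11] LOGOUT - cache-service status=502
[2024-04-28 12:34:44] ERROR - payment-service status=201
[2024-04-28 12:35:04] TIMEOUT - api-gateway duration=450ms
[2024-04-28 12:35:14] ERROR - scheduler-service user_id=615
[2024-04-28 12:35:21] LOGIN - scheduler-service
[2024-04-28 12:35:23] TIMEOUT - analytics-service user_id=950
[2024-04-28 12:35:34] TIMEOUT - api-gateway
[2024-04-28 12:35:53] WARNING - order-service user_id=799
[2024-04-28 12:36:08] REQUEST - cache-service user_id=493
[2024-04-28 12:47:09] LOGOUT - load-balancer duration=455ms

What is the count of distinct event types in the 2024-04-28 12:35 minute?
4

To count unique event types:

1. Filter events in the minute starting at 2024-04-28 12:35
2. Extract event types from matching entries
3. Count unique types: 4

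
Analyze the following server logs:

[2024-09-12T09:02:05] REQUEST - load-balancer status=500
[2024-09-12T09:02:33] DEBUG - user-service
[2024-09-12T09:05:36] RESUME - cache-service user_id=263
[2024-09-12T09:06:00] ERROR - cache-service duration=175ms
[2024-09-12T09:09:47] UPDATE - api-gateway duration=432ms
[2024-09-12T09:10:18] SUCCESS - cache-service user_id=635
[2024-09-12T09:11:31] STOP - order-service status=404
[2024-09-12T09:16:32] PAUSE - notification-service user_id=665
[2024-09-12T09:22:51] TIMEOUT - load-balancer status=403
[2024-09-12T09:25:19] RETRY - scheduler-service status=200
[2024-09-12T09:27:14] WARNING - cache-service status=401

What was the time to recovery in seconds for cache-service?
258

To calculate recovery time:

1. Find ERROR event for cache-service: 2024-09-12T09:06:00
2. Find next SUCCESS event for cache-service: 2024-09-12T09:10:18
3. Recovery time: 2024-09-12T09:10:18 - 2024-09-12T09:06:00 = 258 seconds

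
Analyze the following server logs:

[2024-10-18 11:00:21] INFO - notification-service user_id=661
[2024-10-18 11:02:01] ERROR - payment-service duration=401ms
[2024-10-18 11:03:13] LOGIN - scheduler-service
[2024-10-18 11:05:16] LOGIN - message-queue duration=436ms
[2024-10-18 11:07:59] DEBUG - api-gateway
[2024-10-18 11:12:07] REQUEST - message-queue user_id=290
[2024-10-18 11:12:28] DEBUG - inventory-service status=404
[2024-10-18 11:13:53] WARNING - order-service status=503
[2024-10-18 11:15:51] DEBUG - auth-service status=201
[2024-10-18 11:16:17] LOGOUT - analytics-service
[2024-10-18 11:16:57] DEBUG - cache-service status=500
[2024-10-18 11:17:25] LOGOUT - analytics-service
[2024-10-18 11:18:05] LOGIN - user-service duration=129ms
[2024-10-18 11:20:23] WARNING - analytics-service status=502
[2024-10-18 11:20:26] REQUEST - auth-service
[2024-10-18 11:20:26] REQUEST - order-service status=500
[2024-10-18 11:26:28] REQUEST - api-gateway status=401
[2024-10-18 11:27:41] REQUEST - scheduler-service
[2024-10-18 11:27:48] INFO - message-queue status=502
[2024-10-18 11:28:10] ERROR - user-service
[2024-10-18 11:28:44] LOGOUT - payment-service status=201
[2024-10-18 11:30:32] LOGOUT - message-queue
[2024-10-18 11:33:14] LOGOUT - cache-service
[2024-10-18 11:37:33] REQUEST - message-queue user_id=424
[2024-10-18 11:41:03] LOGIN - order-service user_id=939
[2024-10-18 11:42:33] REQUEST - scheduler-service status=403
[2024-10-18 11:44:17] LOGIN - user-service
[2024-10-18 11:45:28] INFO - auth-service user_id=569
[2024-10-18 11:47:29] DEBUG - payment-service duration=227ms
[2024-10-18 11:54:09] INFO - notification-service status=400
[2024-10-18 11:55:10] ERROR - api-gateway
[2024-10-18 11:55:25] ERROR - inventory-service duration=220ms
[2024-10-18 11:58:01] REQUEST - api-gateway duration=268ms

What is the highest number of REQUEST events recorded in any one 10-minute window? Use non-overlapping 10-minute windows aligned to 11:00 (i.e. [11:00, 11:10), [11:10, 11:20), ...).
4

To find the burst window:

1. Divide the log period into non-overlapping 10-minute windows starting at 11:00
2. Count REQUEST events in each window
3. Find the window with maximum count
4. Maximum events in a window: 4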